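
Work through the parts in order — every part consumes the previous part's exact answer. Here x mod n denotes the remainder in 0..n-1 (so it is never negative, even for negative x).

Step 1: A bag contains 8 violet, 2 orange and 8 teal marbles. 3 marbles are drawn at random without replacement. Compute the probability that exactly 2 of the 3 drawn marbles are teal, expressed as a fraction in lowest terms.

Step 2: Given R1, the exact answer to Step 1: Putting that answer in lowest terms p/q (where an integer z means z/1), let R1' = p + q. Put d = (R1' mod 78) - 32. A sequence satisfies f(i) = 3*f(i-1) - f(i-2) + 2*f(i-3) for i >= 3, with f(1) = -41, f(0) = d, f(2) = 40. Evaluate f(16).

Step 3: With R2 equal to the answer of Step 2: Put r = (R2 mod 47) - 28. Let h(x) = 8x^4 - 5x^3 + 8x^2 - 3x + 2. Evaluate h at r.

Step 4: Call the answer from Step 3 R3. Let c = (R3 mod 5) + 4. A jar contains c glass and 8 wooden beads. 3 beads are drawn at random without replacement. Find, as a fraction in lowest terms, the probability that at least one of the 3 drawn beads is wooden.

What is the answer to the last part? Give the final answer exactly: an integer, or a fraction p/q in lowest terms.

Step 1: total draws C(18,3) = 816; favorable C(8,2)*C(10,1) = 280; P = 35/102; answer 35/102
Step 2: R1 = 35/102; threaded value p + q = 137; d = 27; f(3) = 3*(40) - 1*(-41) + 2*(27) = 215; iterating: f(3)=215, f(4)=523, f(5)=1434, f(6)=4209, f(7)=12239, f(8)=35376, f(9)=102307, f(10)=296023, f(11)=856514, f(12)=2478133, f(13)=7169931, f(14)=20744688, f(15)=60020399, f(16)=173656371; answer 173656371
Step 3: R2 = 173656371; r = -9; 8*(-9)^4 - 5*(-9)^3 + 8*(-9)^2 - 3*(-9)^1 + 2 = (52488) + (3645) + (648) + (27) + (2) = 56810; answer 56810
Step 4: R3 = 56810; c = 4; total draws C(12,3) = 220; complement C(4,3) = 4; favorable 220 - 4 = 216; P = 54/55; answer 54/55

54/55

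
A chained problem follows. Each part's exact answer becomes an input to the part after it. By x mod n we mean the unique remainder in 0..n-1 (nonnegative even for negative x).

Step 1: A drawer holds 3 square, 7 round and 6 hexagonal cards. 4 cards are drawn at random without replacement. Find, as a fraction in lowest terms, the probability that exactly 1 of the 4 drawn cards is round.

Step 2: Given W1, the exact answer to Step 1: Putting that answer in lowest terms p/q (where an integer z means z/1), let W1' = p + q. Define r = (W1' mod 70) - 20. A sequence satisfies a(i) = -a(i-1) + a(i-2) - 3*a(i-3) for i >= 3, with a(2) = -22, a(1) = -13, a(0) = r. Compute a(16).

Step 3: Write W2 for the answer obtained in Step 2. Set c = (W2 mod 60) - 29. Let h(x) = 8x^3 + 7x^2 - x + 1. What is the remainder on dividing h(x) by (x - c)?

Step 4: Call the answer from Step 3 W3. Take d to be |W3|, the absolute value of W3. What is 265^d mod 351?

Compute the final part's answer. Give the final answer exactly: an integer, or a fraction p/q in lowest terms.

151

Step 1: total draws C(16,4) = 1820; favorable C(7,1)*C(9,3) = 588; P = 21/65; answer 21/65
Step 2: W1 = 21/65; threaded value p + q = 86; r = -4; a(3) = -1*(-22) + 1*(-13) - 3*(-4) = 21; iterating: a(3)=21, a(4)=-4, a(5)=91, a(6)=-158, a(7)=261, a(8)=-692, a(9)=1427, a(10)=-2902, a(11)=6405, a(12)=-13588, a(13)=28699, a(14)=-61502, a(15)=130965, a(16)=-278564; answer -278564
Step 3: W2 = -278564; c = -13; remainder = value at the root: 8*(-13)^3 + 7*(-13)^2 - 1*(-13)^1 + 1 = (-17576) + (1183) + (13) + (1) = -16379; answer -16379
Step 4: W3 = -16379; d = 16379; squarings mod 351: 265^1=265, 265^2=25, 265^4=274, 265^8=313, 265^16=40, 265^32=196, 265^64=157, 265^128=79, 265^256=274, 265^512=313, 265^1024=40, 265^2048=196, 265^4096=157, 265^8192=79; 265^16379 = 265^1 * 265^2 * 265^8 * 265^16 * 265^32 * 265^64 * 265^128 * 265^256 * 265^512 * 265^1024 * 265^2048 * 265^4096 * 265^8192 = 151 (mod 351); answer 151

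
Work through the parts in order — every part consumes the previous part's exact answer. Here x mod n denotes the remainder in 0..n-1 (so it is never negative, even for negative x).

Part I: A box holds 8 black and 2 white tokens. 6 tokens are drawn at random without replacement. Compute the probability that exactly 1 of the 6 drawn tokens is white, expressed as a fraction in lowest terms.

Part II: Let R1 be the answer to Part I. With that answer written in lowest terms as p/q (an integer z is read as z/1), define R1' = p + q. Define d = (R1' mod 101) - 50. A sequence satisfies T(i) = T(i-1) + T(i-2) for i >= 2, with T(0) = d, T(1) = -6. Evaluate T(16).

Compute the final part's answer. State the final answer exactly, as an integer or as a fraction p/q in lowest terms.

Part I: total draws C(10,6) = 210; favorable C(2,1)*C(8,5) = 112; P = 8/15; answer 8/15
Part II: R1 = 8/15; threaded value p + q = 23; d = -27; T(2) = 1*(-6) + 1*(-27) = -33; iterating: T(2)=-33, T(3)=-39, T(4)=-72, T(5)=-111, T(6)=-183, T(7)=-294, T(8)=-477, T(9)=-771, T(10)=-1248, T(11)=-2019, T(12)=-3267, T(13)=-5286, T(14)=-8553, T(15)=-13839, T(16)=-22392; answer -22392

-22392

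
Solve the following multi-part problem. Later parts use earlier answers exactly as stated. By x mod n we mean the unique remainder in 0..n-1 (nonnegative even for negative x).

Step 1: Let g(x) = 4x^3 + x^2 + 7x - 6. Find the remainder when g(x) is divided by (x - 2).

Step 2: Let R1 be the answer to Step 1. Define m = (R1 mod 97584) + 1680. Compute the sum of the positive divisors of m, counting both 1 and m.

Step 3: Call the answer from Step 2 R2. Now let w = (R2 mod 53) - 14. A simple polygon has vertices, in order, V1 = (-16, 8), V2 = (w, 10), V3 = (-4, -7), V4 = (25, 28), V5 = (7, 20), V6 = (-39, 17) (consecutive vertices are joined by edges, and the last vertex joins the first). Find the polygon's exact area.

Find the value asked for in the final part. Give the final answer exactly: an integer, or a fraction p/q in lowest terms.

Step 1: remainder = value at the root: 4*(2)^3 + 1*(2)^2 + 7*(2)^1 - 6 = (32) + (4) + (14) + (-6) = 44; answer 44
Step 2: R1 = 44; m = 1724; 1724 = 2^2 * 431; sigma = (1 + 2 + 4) * (1 + 431) = 7 * 432 = 3024; answer 3024
Step 3: R2 = 3024; w = -11; cross terms: (-16*10 - -11*8)=-72, (-11*-7 - -4*10)=117, (-4*28 - 25*-7)=63, (25*20 - 7*28)=304, (7*17 - -39*20)=899, (-39*8 - -16*17)=-40; twice the area = |1271| = 1271; area = 1271/2; answer 1271/2

1271/2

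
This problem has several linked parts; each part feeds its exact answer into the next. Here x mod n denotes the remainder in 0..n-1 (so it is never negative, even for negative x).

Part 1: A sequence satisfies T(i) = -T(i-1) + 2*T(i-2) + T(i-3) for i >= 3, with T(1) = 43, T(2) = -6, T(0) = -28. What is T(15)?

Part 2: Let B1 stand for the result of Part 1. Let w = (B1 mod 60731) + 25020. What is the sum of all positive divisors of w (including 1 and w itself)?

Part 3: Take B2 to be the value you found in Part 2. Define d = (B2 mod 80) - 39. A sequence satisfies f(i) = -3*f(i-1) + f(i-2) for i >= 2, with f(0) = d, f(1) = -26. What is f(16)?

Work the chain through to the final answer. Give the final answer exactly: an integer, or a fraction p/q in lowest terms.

1597177668

Part 1: T(3) = -1*(-6) + 2*(43) + 1*(-28) = 64; iterating: T(3)=64, T(4)=-33, T(5)=155, T(6)=-157, T(7)=434, T(8)=-593, T(9)=1304, T(10)=-2056, T(11)=4071, T(12)=-6879, T(13)=12965, T(14)=-22652, T(15)=41703; answer 41703
Part 2: B1 = 41703; w = 66723; 66723 = 3 * 23 * 967; sigma = (1 + 3) * (1 + 23) * (1 + 967) = 4 * 24 * 968 = 92928; answer 92928
Part 3: B2 = 92928; d = 9; f(2) = -3*(-26) + 1*(9) = 87; iterating: f(2)=87, f(3)=-287, f(4)=948, f(5)=-3131, f(6)=10341, f(7)=-34154, f(8)=112803, f(9)=-372563, f(10)=1230492, f(11)=-4064039, f(12)=13422609, f(13)=-44331866, f(14)=146418207, f(15)=-483586487, f(16)=1597177668; answer 1597177668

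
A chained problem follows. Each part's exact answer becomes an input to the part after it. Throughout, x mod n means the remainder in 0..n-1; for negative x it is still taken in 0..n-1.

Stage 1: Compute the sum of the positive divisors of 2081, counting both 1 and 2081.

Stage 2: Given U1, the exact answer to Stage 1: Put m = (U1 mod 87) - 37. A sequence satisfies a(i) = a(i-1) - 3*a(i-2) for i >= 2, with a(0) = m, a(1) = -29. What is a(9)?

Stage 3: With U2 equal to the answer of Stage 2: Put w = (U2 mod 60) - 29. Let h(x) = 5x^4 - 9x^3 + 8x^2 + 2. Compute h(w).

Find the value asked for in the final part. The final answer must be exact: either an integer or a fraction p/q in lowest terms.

375702

Stage 1: 2081 is prime, so its only divisors are 1 and 2081; sigma = 1 + 2081 = 2082; answer 2082
Stage 2: U1 = 2082; m = 44; a(2) = 1*(-29) - 3*(44) = -161; iterating: a(2)=-161, a(3)=-74, a(4)=409, a(5)=631, a(6)=-596, a(7)=-2489, a(8)=-701, a(9)=6766; answer 6766
Stage 3: U2 = 6766; w = 17; 5*(17)^4 - 9*(17)^3 + 8*(17)^2 + 2 = (417605) + (-44217) + (2312) + (2) = 375702; answer 375702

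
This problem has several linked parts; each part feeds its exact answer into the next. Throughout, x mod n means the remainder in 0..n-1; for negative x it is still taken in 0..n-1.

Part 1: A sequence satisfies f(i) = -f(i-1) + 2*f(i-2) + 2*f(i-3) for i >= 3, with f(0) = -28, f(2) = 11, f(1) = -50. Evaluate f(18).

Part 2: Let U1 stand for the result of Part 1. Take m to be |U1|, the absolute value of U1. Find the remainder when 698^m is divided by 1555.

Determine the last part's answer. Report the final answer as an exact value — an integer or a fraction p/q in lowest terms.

Part 1: f(3) = -1*(11) + 2*(-50) + 2*(-28) = -167; iterating: f(3)=-167, f(4)=89, f(5)=-401, f(6)=245, f(7)=-869, f(8)=557, f(9)=-1805, f(10)=1181, f(11)=-3677, f(12)=2429, f(13)=-7421, f(14)=4925, f(15)=-14909, f(16)=9917, f(17)=-29885, f(18)=19901; answer 19901
Part 2: U1 = 19901; m = 19901; squarings mod 1555: 698^1=698, 698^2=489, 698^4=1206, 698^8=511, 698^16=1436, 698^32=166, 698^64=1121, 698^128=201, 698^256=1526, 698^512=841, 698^1024=1311, 698^2048=446, 698^4096=1431, 698^8192=1381, 698^16384=731; 698^19901 = 698^1 * 698^4 * 698^8 * 698^16 * 698^32 * 698^128 * 698^256 * 698^1024 * 698^2048 * 698^16384 = 868 (mod 1555); answer 868

868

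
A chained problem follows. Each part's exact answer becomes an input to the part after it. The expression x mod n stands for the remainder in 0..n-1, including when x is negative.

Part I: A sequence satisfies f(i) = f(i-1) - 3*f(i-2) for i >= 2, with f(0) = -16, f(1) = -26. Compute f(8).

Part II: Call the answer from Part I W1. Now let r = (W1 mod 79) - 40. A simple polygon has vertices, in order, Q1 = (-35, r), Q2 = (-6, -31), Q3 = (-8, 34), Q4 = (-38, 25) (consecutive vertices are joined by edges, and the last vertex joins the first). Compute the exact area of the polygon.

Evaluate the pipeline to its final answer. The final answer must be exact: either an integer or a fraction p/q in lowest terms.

1412

Part I: f(2) = 1*(-26) - 3*(-16) = 22; iterating: f(2)=22, f(3)=100, f(4)=34, f(5)=-266, f(6)=-368, f(7)=430, f(8)=1534; answer 1534
Part II: W1 = 1534; r = -7; cross terms: (-35*-31 - -6*-7)=1043, (-6*34 - -8*-31)=-452, (-8*25 - -38*34)=1092, (-38*-7 - -35*25)=1141; twice the area = |2824| = 2824; area = 1412; answer 1412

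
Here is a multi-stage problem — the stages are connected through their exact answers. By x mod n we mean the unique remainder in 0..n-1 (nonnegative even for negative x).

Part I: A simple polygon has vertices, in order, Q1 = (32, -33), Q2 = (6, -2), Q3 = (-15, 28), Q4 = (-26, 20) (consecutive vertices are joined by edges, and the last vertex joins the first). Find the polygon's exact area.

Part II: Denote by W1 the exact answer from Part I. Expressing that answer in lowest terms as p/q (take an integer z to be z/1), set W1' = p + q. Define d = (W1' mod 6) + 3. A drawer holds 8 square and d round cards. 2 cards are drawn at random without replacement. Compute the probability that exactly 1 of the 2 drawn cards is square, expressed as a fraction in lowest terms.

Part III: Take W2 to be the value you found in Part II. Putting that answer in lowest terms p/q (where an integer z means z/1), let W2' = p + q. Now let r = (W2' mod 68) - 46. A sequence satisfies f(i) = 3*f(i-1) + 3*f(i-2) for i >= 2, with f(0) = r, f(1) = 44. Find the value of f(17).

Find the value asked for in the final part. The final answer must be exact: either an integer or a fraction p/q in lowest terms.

38894782419

Part I: cross terms: (32*-2 - 6*-33)=134, (6*28 - -15*-2)=138, (-15*20 - -26*28)=428, (-26*-33 - 32*20)=218; twice the area = |918| = 918; area = 459; answer 459
Part II: W1 = 459; threaded value p + q = 460; d = 7; total draws C(15,2) = 105; favorable C(8,1)*C(7,1) = 56; P = 8/15; answer 8/15
Part III: W2 = 8/15; threaded value p + q = 23; r = -23; f(2) = 3*(44) + 3*(-23) = 63; iterating: f(2)=63, f(3)=321, f(4)=1152, f(5)=4419, f(6)=16713, f(7)=63396, f(8)=240327, f(9)=911169, f(10)=3454488, f(11)=13096971, f(12)=49654377, f(13)=188254044, f(14)=713725263, f(15)=2705937921, f(16)=10258989552, f(17)=38894782419; answer 38894782419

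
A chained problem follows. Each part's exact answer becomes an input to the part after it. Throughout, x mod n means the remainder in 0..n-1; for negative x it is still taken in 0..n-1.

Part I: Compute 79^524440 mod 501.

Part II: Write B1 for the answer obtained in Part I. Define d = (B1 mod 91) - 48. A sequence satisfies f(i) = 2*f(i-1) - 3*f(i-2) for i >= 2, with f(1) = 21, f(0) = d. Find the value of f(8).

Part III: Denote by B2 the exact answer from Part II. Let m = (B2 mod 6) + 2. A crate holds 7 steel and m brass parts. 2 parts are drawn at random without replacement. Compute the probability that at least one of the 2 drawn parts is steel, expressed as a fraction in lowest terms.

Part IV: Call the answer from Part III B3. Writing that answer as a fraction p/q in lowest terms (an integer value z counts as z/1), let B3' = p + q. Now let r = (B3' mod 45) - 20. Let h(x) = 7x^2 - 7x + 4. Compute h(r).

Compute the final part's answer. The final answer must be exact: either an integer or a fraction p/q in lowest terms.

144

Part I: squarings mod 501: 79^1=79, 79^2=229, 79^4=337, 79^8=343, 79^16=415, 79^32=382, 79^64=133, 79^128=154, 79^256=169, 79^512=4, 79^1024=16, 79^2048=256, 79^4096=406, 79^8192=7, 79^16384=49, 79^32768=397, 79^65536=295, 79^131072=352, 79^262144=157, 79^524288=100; 79^524440 = 79^8 * 79^16 * 79^128 * 79^524288 = 25 (mod 501); answer 25
Part II: B1 = 25; d = -23; f(2) = 2*(21) - 3*(-23) = 111; iterating: f(2)=111, f(3)=159, f(4)=-15, f(5)=-507, f(6)=-969, f(7)=-417, f(8)=2073; answer 2073
Part III: B2 = 2073; m = 5; total draws C(12,2) = 66; complement C(5,2) = 10; favorable 66 - 10 = 56; P = 28/33; answer 28/33
Part IV: B3 = 28/33; threaded value p + q = 61; r = -4; 7*(-4)^2 - 7*(-4)^1 + 4 = (112) + (28) + (4) = 144; answer 144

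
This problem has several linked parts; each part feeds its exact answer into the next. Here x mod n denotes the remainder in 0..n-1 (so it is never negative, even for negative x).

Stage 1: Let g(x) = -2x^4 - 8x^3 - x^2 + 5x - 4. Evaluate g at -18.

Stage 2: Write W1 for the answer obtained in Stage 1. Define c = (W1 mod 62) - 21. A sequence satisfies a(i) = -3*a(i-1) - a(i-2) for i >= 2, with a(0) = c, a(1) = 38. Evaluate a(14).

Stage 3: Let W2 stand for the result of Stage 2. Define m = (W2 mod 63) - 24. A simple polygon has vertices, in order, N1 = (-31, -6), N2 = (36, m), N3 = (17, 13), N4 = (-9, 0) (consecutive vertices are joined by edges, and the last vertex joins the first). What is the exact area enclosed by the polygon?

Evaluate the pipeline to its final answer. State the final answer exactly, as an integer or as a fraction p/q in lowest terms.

Stage 1: -2*(-18)^4 - 8*(-18)^3 - 1*(-18)^2 + 5*(-18)^1 - 4 = (-209952) + (46656) + (-324) + (-90) + (-4) = -163714; answer -163714
Stage 2: W1 = -163714; c = 7; a(2) = -3*(38) - 1*(7) = -121; iterating: a(2)=-121, a(3)=325, a(4)=-854, a(5)=2237, a(6)=-5857, a(7)=15334, a(8)=-40145, a(9)=105101, a(10)=-275158, a(11)=720373, a(12)=-1885961, a(13)=4937510, a(14)=-12926569; answer -12926569
Stage 3: W2 = -12926569; m = -1; cross terms: (-31*-1 - 36*-6)=247, (36*13 - 17*-1)=485, (17*0 - -9*13)=117, (-9*-6 - -31*0)=54; twice the area = |903| = 903; area = 903/2; answer 903/2

903/2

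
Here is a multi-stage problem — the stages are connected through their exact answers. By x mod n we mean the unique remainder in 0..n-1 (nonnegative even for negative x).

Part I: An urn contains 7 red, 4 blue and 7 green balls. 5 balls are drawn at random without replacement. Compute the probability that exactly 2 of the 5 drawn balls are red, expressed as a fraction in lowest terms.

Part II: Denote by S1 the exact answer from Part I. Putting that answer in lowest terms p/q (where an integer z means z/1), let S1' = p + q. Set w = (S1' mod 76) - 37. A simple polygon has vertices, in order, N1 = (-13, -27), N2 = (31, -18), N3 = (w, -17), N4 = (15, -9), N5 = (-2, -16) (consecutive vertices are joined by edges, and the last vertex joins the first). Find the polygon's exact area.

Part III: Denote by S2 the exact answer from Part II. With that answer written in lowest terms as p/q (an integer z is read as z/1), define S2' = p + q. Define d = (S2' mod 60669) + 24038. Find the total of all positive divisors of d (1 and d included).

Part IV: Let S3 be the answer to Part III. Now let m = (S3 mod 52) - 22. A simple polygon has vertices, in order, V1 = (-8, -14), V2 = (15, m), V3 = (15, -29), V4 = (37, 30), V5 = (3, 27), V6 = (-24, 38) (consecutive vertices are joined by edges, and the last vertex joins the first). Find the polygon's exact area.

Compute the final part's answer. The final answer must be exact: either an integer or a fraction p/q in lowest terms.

3839/2

Part I: total draws C(18,5) = 8568; favorable C(7,2)*C(11,3) = 3465; P = 55/136; answer 55/136
Part II: S1 = 55/136; threaded value p + q = 191; w = 2; cross terms: (-13*-18 - 31*-27)=1071, (31*-17 - 2*-18)=-491, (2*-9 - 15*-17)=237, (15*-16 - -2*-9)=-258, (-2*-27 - -13*-16)=-154; twice the area = |405| = 405; area = 405/2; answer 405/2
Part III: S2 = 405/2; threaded value p + q = 407; d = 24445; 24445 = 5 * 4889; sigma = (1 + 5) * (1 + 4889) = 6 * 4890 = 29340; answer 29340
Part IV: S3 = 29340; m = -10; cross terms: (-8*-10 - 15*-14)=290, (15*-29 - 15*-10)=-285, (15*30 - 37*-29)=1523, (37*27 - 3*30)=909, (3*38 - -24*27)=762, (-24*-14 - -8*38)=640; twice the area = |3839| = 3839; area = 3839/2; answer 3839/2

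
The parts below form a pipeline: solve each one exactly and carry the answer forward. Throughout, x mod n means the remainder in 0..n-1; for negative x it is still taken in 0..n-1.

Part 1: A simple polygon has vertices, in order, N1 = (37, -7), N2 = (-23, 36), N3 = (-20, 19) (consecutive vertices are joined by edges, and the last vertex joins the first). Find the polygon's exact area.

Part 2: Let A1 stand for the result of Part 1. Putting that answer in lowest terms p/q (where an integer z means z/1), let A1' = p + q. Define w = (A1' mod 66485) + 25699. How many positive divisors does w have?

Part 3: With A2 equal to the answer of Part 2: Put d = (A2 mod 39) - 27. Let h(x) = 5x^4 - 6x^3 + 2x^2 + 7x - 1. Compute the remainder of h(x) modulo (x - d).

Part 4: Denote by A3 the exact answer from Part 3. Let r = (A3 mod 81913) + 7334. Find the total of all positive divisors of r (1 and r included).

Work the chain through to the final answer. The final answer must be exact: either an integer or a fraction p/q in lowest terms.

Part 1: cross terms: (37*36 - -23*-7)=1171, (-23*19 - -20*36)=283, (-20*-7 - 37*19)=-563; twice the area = |891| = 891; area = 891/2; answer 891/2
Part 2: A1 = 891/2; threaded value p + q = 893; w = 26592; 26592 = 2^5 * 3 * 277; number of divisors = (5+1) * (1+1) * (1+1) = 24; answer 24
Part 3: A2 = 24; d = -3; remainder = value at the root: 5*(-3)^4 - 6*(-3)^3 + 2*(-3)^2 + 7*(-3)^1 - 1 = (405) + (162) + (18) + (-21) + (-1) = 563; answer 563
Part 4: A3 = 563; r = 7897; 7897 = 53 * 149; sigma = (1 + 53) * (1 + 149) = 54 * 150 = 8100; answer 8100

8100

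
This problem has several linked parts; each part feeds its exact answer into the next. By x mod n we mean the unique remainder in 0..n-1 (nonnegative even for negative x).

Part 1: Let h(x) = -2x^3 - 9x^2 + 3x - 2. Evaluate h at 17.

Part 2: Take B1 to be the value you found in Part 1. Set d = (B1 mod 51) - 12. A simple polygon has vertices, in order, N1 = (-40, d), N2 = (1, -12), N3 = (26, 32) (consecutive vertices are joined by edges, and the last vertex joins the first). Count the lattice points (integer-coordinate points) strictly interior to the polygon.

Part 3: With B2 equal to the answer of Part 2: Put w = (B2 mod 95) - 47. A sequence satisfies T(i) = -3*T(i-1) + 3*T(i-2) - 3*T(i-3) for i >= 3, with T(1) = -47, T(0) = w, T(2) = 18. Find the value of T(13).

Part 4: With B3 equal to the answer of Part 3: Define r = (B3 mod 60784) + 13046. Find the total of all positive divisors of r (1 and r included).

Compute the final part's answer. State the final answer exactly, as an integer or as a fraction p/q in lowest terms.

68328

Part 1: -2*(17)^3 - 9*(17)^2 + 3*(17)^1 - 2 = (-9826) + (-2601) + (51) + (-2) = -12378; answer -12378
Part 2: B1 = -12378; d = 3; cross terms: (-40*-12 - 1*3)=477, (1*32 - 26*-12)=344, (26*3 - -40*32)=1358; twice the area = |2179| = 2179; area = 2179/2; boundary points = 1 + 1 + 1 = 3; strictly interior points = area - boundary/2 + 1 = 1089; answer 1089
Part 3: B2 = 1089; w = -3; T(3) = -3*(18) + 3*(-47) - 3*(-3) = -186; iterating: T(3)=-186, T(4)=753, T(5)=-2871, T(6)=11430, T(7)=-45162, T(8)=178389, T(9)=-704943, T(10)=2785482, T(11)=-11006442, T(12)=43490601, T(13)=-171847575; answer -171847575
Part 4: B3 = -171847575; r = 62623; 62623 = 11 * 5693; sigma = (1 + 11) * (1 + 5693) = 12 * 5694 = 68328; answer 68328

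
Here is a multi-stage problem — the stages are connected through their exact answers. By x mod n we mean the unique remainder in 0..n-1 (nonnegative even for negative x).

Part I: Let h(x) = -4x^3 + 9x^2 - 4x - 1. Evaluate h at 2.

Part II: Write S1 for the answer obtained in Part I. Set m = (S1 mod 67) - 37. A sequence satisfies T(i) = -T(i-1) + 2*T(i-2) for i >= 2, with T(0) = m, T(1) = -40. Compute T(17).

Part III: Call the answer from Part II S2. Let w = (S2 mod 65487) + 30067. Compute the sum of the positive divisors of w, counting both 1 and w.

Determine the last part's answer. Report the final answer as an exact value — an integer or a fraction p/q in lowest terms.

85932

Part I: -4*(2)^3 + 9*(2)^2 - 4*(2)^1 - 1 = (-32) + (36) + (-8) + (-1) = -5; answer -5
Part II: S1 = -5; m = 25; T(2) = -1*(-40) + 2*(25) = 90; iterating: T(2)=90, T(3)=-170, T(4)=350, T(5)=-690, T(6)=1390, T(7)=-2770, T(8)=5550, T(9)=-11090, T(10)=22190, T(11)=-44370, T(12)=88750, T(13)=-177490, T(14)=354990, T(15)=-709970, T(16)=1419950, T(17)=-2839890; answer -2839890
Part III: S2 = -2839890; w = 71605; 71605 = 5 * 14321; sigma = (1 + 5) * (1 + 14321) = 6 * 14322 = 85932; answer 85932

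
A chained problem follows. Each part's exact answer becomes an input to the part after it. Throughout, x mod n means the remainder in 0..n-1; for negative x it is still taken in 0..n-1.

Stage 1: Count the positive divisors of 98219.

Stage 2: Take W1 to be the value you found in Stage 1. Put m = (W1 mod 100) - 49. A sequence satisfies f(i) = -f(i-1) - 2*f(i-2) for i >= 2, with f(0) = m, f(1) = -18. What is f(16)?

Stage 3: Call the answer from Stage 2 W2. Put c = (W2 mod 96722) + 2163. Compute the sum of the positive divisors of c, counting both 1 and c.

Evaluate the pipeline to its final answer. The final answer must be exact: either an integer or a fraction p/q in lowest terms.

97440

Stage 1: 98219 = 11 * 8929; number of divisors = (1+1) * (1+1) = 4; answer 4
Stage 2: W1 = 4; m = -45; f(2) = -1*(-18) - 2*(-45) = 108; iterating: f(2)=108, f(3)=-72, f(4)=-144, f(5)=288, f(6)=0, f(7)=-576, f(8)=576, f(9)=576, f(10)=-1728, f(11)=576, f(12)=2880, f(13)=-4032, f(14)=-1728, f(15)=9792, f(16)=-6336; answer -6336
Stage 3: W2 = -6336; c = 92549; 92549 = 19 * 4871; sigma = (1 + 19) * (1 + 4871) = 20 * 4872 = 97440; answer 97440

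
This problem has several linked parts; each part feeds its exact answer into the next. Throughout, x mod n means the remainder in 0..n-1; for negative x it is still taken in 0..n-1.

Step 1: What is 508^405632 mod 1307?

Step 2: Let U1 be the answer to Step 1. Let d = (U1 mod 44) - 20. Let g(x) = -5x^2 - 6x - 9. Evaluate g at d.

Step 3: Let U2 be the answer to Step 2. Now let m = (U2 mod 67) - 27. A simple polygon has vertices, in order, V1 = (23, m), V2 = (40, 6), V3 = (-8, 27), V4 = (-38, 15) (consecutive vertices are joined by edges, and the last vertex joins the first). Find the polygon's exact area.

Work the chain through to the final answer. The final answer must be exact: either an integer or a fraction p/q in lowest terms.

3543/2

Step 1: squarings mod 1307: 508^1=508, 508^2=585, 508^4=1098, 508^8=550, 508^16=583, 508^32=69, 508^64=840, 508^128=1127, 508^256=1032, 508^512=1126, 508^1024=86, 508^2048=861, 508^4096=252, 508^8192=768, 508^16384=367, 508^32768=68, 508^65536=703, 508^131072=163, 508^262144=429; 508^405632 = 508^128 * 508^4096 * 508^8192 * 508^131072 * 508^262144 = 745 (mod 1307); answer 745
Step 2: U1 = 745; d = 21; -5*(21)^2 - 6*(21)^1 - 9 = (-2205) + (-126) + (-9) = -2340; answer -2340
Step 3: U2 = -2340; m = -22; cross terms: (23*6 - 40*-22)=1018, (40*27 - -8*6)=1128, (-8*15 - -38*27)=906, (-38*-22 - 23*15)=491; twice the area = |3543| = 3543; area = 3543/2; answer 3543/2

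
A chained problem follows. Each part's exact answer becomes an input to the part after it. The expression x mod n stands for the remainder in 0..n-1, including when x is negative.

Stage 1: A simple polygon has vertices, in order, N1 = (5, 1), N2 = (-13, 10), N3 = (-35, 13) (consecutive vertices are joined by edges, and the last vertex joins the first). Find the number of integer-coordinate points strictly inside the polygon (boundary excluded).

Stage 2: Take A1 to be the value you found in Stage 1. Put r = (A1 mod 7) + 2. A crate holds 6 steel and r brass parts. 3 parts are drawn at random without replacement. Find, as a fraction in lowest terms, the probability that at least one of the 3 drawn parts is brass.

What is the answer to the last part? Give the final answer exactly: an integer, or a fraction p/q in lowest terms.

29/33

Stage 1: cross terms: (5*10 - -13*1)=63, (-13*13 - -35*10)=181, (-35*1 - 5*13)=-100; twice the area = |144| = 144; area = 72; boundary points = 9 + 1 + 4 = 14; strictly interior points = area - boundary/2 + 1 = 66; answer 66
Stage 2: A1 = 66; r = 5; total draws C(11,3) = 165; complement C(6,3) = 20; favorable 165 - 20 = 145; P = 29/33; answer 29/33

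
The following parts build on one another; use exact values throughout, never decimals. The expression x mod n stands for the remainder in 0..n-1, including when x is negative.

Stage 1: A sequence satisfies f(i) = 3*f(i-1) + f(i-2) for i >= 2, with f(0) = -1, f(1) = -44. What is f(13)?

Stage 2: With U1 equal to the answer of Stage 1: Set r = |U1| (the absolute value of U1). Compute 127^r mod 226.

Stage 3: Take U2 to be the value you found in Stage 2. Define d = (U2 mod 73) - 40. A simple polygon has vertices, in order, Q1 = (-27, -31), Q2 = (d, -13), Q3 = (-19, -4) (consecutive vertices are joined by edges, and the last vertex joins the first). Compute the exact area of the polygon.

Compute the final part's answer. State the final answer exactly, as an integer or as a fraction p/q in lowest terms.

Stage 1: f(2) = 3*(-44) + 1*(-1) = -133; iterating: f(2)=-133, f(3)=-443, f(4)=-1462, f(5)=-4829, f(6)=-15949, f(7)=-52676, f(8)=-173977, f(9)=-574607, f(10)=-1897798, f(11)=-6268001, f(12)=-20701801, f(13)=-68373404; answer -68373404
Stage 2: U1 = -68373404; r = 68373404; squarings mod 226: 127^1=127, 127^2=83, 127^4=109, 127^8=129, 127^16=143, 127^32=109, 127^64=129, 127^128=143, 127^256=109, 127^512=129, 127^1024=143, 127^2048=109, 127^4096=129, 127^8192=143, 127^16384=109, 127^32768=129, 127^65536=143, 127^131072=109, 127^262144=129, 127^524288=143, 127^1048576=109, 127^2097152=129, 127^4194304=143, 127^8388608=109, 127^16777216=129, 127^33554432=143, 127^67108864=109; 127^68373404 = 127^4 * 127^8 * 127^16 * 127^128 * 127^256 * 127^512 * 127^2048 * 127^16384 * 127^65536 * 127^131072 * 127^1048576 * 127^67108864 = 129 (mod 226); answer 129
Stage 3: U2 = 129; d = 16; cross terms: (-27*-13 - 16*-31)=847, (16*-4 - -19*-13)=-311, (-19*-31 - -27*-4)=481; twice the area = |1017| = 1017; area = 1017/2; answer 1017/2

1017/2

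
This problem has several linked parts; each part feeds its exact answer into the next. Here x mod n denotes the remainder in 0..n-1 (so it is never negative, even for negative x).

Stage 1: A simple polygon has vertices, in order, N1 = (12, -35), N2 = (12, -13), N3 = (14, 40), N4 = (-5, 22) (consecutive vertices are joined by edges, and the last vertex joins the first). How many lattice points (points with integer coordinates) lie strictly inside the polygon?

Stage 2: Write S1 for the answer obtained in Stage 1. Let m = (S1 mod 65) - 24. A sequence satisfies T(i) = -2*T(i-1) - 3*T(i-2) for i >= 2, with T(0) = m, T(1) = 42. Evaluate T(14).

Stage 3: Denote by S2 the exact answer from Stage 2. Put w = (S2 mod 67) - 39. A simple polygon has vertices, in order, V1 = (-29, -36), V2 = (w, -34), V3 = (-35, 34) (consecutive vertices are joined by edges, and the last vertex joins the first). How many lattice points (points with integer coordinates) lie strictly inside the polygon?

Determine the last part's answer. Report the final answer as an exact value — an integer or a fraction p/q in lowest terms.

1790

Stage 1: cross terms: (12*-13 - 12*-35)=264, (12*40 - 14*-13)=662, (14*22 - -5*40)=508, (-5*-35 - 12*22)=-89; twice the area = |1345| = 1345; area = 1345/2; boundary points = 22 + 1 + 1 + 1 = 25; strictly interior points = area - boundary/2 + 1 = 661; answer 661
Stage 2: S1 = 661; m = -13; T(2) = -2*(42) - 3*(-13) = -45; iterating: T(2)=-45, T(3)=-36, T(4)=207, T(5)=-306, T(6)=-9, T(7)=936, T(8)=-1845, T(9)=882, T(10)=3771, T(11)=-10188, T(12)=9063, T(13)=12438, T(14)=-52065; answer -52065
Stage 3: S2 = -52065; w = 22; cross terms: (-29*-34 - 22*-36)=1778, (22*34 - -35*-34)=-442, (-35*-36 - -29*34)=2246; twice the area = |3582| = 3582; area = 1791; boundary points = 1 + 1 + 2 = 4; strictly interior points = area - boundary/2 + 1 = 1790; answer 1790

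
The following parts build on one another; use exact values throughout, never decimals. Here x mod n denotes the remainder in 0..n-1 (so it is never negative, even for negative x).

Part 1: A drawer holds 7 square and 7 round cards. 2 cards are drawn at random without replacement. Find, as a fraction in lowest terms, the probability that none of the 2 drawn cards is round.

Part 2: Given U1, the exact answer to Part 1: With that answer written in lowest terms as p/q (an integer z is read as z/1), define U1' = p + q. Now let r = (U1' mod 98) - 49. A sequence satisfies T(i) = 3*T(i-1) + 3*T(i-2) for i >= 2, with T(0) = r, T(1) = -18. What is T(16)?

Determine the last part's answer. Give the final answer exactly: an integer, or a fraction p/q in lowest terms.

Part 1: total draws C(14,2) = 91; favorable C(7,2) = 21; P = 3/13; answer 3/13
Part 2: U1 = 3/13; threaded value p + q = 16; r = -33; T(2) = 3*(-18) + 3*(-33) = -153; iterating: T(2)=-153, T(3)=-513, T(4)=-1998, T(5)=-7533, T(6)=-28593, T(7)=-108378, T(8)=-410913, T(9)=-1557873, T(10)=-5906358, T(11)=-22392693, T(12)=-84897153, T(13)=-321869538, T(14)=-1220300073, T(15)=-4626508833, T(16)=-17540426718; answer -17540426718

-17540426718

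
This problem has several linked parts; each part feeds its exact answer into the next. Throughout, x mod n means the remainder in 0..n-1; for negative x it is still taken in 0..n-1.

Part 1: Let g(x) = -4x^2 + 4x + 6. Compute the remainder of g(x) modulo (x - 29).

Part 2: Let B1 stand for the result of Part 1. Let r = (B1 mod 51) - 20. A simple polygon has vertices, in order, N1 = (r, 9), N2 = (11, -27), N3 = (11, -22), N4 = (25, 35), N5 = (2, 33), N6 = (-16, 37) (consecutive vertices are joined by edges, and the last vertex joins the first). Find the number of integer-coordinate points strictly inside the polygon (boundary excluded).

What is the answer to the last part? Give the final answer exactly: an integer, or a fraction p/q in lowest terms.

979

Part 1: remainder = value at the root: -4*(29)^2 + 4*(29)^1 + 6 = (-3364) + (116) + (6) = -3242; answer -3242
Part 2: B1 = -3242; r = 2; cross terms: (2*-27 - 11*9)=-153, (11*-22 - 11*-27)=55, (11*35 - 25*-22)=935, (25*33 - 2*35)=755, (2*37 - -16*33)=602, (-16*9 - 2*37)=-218; twice the area = |1976| = 1976; area = 988; boundary points = 9 + 5 + 1 + 1 + 2 + 2 = 20; strictly interior points = area - boundary/2 + 1 = 979; answer 979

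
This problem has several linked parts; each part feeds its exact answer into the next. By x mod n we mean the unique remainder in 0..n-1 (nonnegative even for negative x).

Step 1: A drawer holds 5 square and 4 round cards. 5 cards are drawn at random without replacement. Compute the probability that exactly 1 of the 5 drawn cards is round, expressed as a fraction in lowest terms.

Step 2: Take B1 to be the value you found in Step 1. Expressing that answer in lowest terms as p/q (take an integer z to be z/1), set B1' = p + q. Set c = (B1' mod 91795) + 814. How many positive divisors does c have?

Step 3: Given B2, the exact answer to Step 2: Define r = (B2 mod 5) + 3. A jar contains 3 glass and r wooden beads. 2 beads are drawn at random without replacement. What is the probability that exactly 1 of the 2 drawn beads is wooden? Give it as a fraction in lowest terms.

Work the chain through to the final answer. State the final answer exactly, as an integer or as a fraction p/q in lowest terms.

Step 1: total draws C(9,5) = 126; favorable C(4,1)*C(5,4) = 20; P = 10/63; answer 10/63
Step 2: B1 = 10/63; threaded value p + q = 73; c = 887; 887 is prime, so its only divisors are 1 and 887; count = 2; answer 2
Step 3: B2 = 2; r = 5; total draws C(8,2) = 28; favorable C(5,1)*C(3,1) = 15; P = 15/28; answer 15/28

15/28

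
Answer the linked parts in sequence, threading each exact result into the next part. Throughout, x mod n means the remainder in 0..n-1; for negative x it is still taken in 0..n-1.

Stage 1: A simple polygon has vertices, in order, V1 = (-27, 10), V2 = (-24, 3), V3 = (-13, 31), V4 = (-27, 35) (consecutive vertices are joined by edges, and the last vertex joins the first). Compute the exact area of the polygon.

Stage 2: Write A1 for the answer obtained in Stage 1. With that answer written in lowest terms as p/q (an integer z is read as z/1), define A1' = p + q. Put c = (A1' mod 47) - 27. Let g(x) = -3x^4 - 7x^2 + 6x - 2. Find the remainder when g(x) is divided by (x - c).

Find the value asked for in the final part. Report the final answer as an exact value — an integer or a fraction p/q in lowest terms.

-198306

Stage 1: cross terms: (-27*3 - -24*10)=159, (-24*31 - -13*3)=-705, (-13*35 - -27*31)=382, (-27*10 - -27*35)=675; twice the area = |511| = 511; area = 511/2; answer 511/2
Stage 2: A1 = 511/2; threaded value p + q = 513; c = 16; remainder = value at the root: -3*(16)^4 - 7*(16)^2 + 6*(16)^1 - 2 = (-196608) + (-1792) + (96) + (-2) = -198306; answer -198306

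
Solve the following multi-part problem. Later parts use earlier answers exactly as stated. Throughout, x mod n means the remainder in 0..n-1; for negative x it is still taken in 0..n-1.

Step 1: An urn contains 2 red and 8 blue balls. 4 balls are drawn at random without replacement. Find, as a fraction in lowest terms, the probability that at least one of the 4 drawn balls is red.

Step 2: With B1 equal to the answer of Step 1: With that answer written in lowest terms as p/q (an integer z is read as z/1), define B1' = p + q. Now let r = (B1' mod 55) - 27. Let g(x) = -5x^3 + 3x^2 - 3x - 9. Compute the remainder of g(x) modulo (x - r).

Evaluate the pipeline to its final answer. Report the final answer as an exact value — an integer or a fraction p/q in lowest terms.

Step 1: total draws C(10,4) = 210; complement C(8,4) = 70; favorable 210 - 70 = 140; P = 2/3; answer 2/3
Step 2: B1 = 2/3; threaded value p + q = 5; r = -22; remainder = value at the root: -5*(-22)^3 + 3*(-22)^2 - 3*(-22)^1 - 9 = (53240) + (1452) + (66) + (-9) = 54749; answer 54749

54749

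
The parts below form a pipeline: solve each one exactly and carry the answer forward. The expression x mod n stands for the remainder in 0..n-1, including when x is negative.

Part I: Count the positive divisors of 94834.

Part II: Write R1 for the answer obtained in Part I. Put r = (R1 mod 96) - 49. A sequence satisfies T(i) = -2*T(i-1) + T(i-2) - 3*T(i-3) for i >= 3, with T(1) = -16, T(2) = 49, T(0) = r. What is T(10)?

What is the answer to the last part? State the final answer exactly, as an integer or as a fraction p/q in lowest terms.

28579

Part I: 94834 = 2 * 47417; number of divisors = (1+1) * (1+1) = 4; answer 4
Part II: R1 = 4; r = -45; T(3) = -2*(49) + 1*(-16) - 3*(-45) = 21; iterating: T(3)=21, T(4)=55, T(5)=-236, T(6)=464, T(7)=-1329, T(8)=3830, T(9)=-10381, T(10)=28579; answer 28579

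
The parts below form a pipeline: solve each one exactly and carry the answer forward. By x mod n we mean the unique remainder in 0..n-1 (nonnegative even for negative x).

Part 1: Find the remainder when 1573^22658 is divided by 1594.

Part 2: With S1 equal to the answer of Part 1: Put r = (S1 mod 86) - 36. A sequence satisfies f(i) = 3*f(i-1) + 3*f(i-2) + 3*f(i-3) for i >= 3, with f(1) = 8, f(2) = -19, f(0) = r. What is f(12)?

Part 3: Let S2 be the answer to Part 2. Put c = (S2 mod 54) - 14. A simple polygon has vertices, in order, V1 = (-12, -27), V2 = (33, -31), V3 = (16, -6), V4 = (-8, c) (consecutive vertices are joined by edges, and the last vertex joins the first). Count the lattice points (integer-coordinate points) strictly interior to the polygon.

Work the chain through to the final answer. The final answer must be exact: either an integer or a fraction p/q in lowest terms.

1044

Part 1: squarings mod 1594: 1573^1=1573, 1573^2=441, 1573^4=13, 1573^8=169, 1573^16=1463, 1573^32=1221, 1573^64=451, 1573^128=963, 1573^256=1255, 1573^512=153, 1573^1024=1093, 1573^2048=743, 1573^4096=525, 1573^8192=1457, 1573^16384=1235; 1573^22658 = 1573^2 * 1573^128 * 1573^2048 * 1573^4096 * 1573^16384 = 735 (mod 1594); answer 735
Part 2: S1 = 735; r = 11; f(3) = 3*(-19) + 3*(8) + 3*(11) = 0; iterating: f(3)=0, f(4)=-33, f(5)=-156, f(6)=-567, f(7)=-2268, f(8)=-8973, f(9)=-35424, f(10)=-139995, f(11)=-553176, f(12)=-2185785; answer -2185785
Part 3: S2 = -2185785; c = 13; cross terms: (-12*-31 - 33*-27)=1263, (33*-6 - 16*-31)=298, (16*13 - -8*-6)=160, (-8*-27 - -12*13)=372; twice the area = |2093| = 2093; area = 2093/2; boundary points = 1 + 1 + 1 + 4 = 7; strictly interior points = area - boundary/2 + 1 = 1044; answer 1044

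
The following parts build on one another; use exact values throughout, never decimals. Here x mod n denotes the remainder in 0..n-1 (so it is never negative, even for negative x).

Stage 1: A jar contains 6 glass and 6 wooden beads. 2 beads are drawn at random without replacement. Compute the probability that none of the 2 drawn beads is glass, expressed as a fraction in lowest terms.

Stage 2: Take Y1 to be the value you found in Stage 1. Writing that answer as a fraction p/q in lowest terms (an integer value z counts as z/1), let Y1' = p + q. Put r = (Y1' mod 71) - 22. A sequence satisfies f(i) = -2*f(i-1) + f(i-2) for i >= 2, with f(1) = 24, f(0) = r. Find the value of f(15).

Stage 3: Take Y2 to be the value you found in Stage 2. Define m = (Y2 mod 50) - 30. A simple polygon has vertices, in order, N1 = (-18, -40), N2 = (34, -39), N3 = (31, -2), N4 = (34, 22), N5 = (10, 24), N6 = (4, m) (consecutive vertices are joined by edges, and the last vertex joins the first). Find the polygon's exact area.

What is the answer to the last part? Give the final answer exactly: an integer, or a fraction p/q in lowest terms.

4573/2

Stage 1: total draws C(12,2) = 66; favorable C(6,2) = 15; P = 5/22; answer 5/22
Stage 2: Y1 = 5/22; threaded value p + q = 27; r = 5; f(2) = -2*(24) + 1*(5) = -43; iterating: f(2)=-43, f(3)=110, f(4)=-263, f(5)=636, f(6)=-1535, f(7)=3706, f(8)=-8947, f(9)=21600, f(10)=-52147, f(11)=125894, f(12)=-303935, f(13)=733764, f(14)=-1771463, f(15)=4276690; answer 4276690
Stage 3: Y2 = 4276690; m = 10; cross terms: (-18*-39 - 34*-40)=2062, (34*-2 - 31*-39)=1141, (31*22 - 34*-2)=750, (34*24 - 10*22)=596, (10*10 - 4*24)=4, (4*-40 - -18*10)=20; twice the area = |4573| = 4573; area = 4573/2; answer 4573/2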